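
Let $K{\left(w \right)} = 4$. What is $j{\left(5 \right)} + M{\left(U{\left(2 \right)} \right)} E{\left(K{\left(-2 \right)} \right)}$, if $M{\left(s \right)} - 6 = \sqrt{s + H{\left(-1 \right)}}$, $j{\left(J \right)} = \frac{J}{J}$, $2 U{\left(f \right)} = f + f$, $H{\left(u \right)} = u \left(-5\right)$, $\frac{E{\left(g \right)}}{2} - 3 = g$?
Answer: $85 + 14 \sqrt{7} \approx 122.04$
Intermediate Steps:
$E{\left(g \right)} = 6 + 2 g$
$H{\left(u \right)} = - 5 u$
$U{\left(f \right)} = f$ ($U{\left(f \right)} = \frac{f + f}{2} = \frac{2 f}{2} = f$)
$j{\left(J \right)} = 1$
$M{\left(s \right)} = 6 + \sqrt{5 + s}$ ($M{\left(s \right)} = 6 + \sqrt{s - -5} = 6 + \sqrt{s + 5} = 6 + \sqrt{5 + s}$)
$j{\left(5 \right)} + M{\left(U{\left(2 \right)} \right)} E{\left(K{\left(-2 \right)} \right)} = 1 + \left(6 + \sqrt{5 + 2}\right) \left(6 + 2 \cdot 4\right) = 1 + \left(6 + \sqrt{7}\right) \left(6 + 8\right) = 1 + \left(6 + \sqrt{7}\right) 14 = 1 + \left(84 + 14 \sqrt{7}\right) = 85 + 14 \sqrt{7}$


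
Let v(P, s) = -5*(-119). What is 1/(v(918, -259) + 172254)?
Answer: 1/172849 ≈ 5.7854e-6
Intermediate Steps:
v(P, s) = 595
1/(v(918, -259) + 172254) = 1/(595 + 172254) = 1/172849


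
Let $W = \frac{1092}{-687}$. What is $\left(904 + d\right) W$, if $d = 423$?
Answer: $- \frac{483028}{229} \approx -2109.3$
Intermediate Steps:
$W = - \frac{364}{229}$ ($W = 1092 \left(- \frac{1}{687}\right) = - \frac{364}{229} \approx -1.5895$)
$\left(904 + d\right) W = \left(904 + 423\right) \left(- \frac{364}{229}\right) = 1327 \left(- \frac{364}{229}\right) = - \frac{483028}{229}$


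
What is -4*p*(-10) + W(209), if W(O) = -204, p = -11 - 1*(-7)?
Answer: -364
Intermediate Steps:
p = -4 (p = -11 + 7 = -4)
-4*p*(-10) + W(209) = -4*(-4)*(-10) - 204 = 16*(-10) - 204 = -160 - 204 = -364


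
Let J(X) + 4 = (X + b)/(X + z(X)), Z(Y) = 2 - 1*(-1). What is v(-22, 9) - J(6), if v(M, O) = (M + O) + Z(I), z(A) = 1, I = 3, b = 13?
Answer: -61/7 ≈ -8.7143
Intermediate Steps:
Z(Y) = 3 (Z(Y) = 2 + 1 = 3)
J(X) = -4 + (13 + X)/(1 + X) (J(X) = -4 + (X + 13)/(X + 1) = -4 + (13 + X)/(1 + X))
v(M, O) = 3 + M + O (v(M, O) = (M + O) + 3 = 3 + M + O)
v(-22, 9) - J(6) = (3 - 22 + 9) - 3*(3 - 1*6)/(1 + 6) = -10 - 3*(3 - 6)/7 = -10 - 3*(-3)/7 = -10 - 1*(-9/7) = -10 + 9/7 = -61/7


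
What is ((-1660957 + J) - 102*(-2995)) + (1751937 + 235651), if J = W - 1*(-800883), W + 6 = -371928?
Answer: 1061070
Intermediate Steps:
W = -371934 (W = -6 - 371928 = -371934)
J = 428949 (J = -371934 - 1*(-800883) = -371934 + 800883 = 428949)
((-1660957 + J) - 102*(-2995)) + (1751937 + 235651) = ((-1660957 + 428949) - 102*(-2995)) + (1751937 + 235651) = (-1232008 + 305490) + 1987588 = -926518 + 1987588 = 1061070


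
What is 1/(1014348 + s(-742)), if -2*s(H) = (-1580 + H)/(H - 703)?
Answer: 1445/1465731699 ≈ 9.8586e-7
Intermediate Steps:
s(H) = -(-1580 + H)/(2*(-703 + H)) (s(H) = -(-1580 + H)/(2*(H - 703)) = -(-1580 + H)/(2*(-703 + H)))
1/(1014348 + s(-742)) = 1/(1014348 + (1580 - 1*(-742))/(2*(-703 - 742))) = 1/(1014348 + (½)*(1580 + 742)/(-1445)) = 1/(1014348 + (½)*(-1/1445)*2322) = 1/(1014348 - 1161/1445) = 1/(1465731699/1445) = 1445/1465731699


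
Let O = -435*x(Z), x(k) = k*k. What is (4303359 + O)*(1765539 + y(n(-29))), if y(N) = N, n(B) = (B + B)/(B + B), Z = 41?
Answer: 6306727806960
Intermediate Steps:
n(B) = 1 (n(B) = (2*B)/((2*B)) = (2*B)*(1/(2*B)) = 1)
x(k) = k²
O = -731235 (O = -435*41² = -435*1681 = -731235)
(4303359 + O)*(1765539 + y(n(-29))) = (4303359 - 731235)*(1765539 + 1) = 3572124*1765540 = 6306727806960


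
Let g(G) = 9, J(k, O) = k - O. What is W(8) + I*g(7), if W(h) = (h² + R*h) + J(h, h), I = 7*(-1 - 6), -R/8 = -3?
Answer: -185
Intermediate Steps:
R = 24 (R = -8*(-3) = 24)
I = -49 (I = 7*(-7) = -49)
W(h) = h² + 24*h (W(h) = (h² + 24*h) + (h - h) = (h² + 24*h) + 0 = h² + 24*h)
W(8) + I*g(7) = 8*(24 + 8) - 49*9 = 8*32 - 441 = 256 - 441 = -185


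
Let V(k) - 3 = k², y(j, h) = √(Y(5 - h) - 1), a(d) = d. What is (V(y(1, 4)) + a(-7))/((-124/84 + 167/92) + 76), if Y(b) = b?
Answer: -7728/147487 ≈ -0.052398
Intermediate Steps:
y(j, h) = √(4 - h) (y(j, h) = √((5 - h) - 1) = √(4 - h))
V(k) = 3 + k²
(V(y(1, 4)) + a(-7))/((-124/84 + 167/92) + 76) = ((3 + (√(4 - 1*4))²) - 7)/((-124/84 + 167/92) + 76) = ((3 + (√(4 - 4))²) - 7)/((-124*1/84 + 167*(1/92)) + 76) = ((3 + (√0)²) - 7)/((-31/21 + 167/92) + 76) = ((3 + 0²) - 7)/(655/1932 + 76) = ((3 + 0) - 7)/(147487/1932) = (3 - 7)*(1932/147487) = -4*1932/147487 = -7728/147487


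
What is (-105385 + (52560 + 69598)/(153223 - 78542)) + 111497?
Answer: 456572430/74681 ≈ 6113.6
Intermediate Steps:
(-105385 + (52560 + 69598)/(153223 - 78542)) + 111497 = (-105385 + 122158/74681) + 111497 = -7870135027/74681 + 111497 = 456572430/74681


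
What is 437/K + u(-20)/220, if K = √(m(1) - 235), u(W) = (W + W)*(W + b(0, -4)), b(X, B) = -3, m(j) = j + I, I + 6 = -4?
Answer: 46/11 - 437*I*√61/122 ≈ 4.1818 - 27.976*I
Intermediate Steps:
I = -10 (I = -6 - 4 = -10)
m(j) = -10 + j (m(j) = j - 10 = -10 + j)
u(W) = 2*W*(-3 + W) (u(W) = (W + W)*(W - 3) = (2*W)*(-3 + W) = 2*W*(-3 + W))
K = 2*I*√61 (K = √((-10 + 1) - 235) = √(-9 - 235) = √(-244) = 2*I*√61 ≈ 15.62*I)
437/K + u(-20)/220 = 437/((2*I*√61)) + (2*(-20)*(-3 - 20))/220 = 437*(-I*√61/122) + (2*(-20)*(-23))*(1/220) = -437*I*√61/122 + 920*(1/220) = -437*I*√61/122 + 46/11 = 46/11 - 437*I*√61/122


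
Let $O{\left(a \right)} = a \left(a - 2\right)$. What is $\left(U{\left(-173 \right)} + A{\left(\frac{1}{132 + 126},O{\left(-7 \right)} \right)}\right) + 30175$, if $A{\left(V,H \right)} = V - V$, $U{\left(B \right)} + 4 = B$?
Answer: $29998$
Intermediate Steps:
$U{\left(B \right)} = -4 + B$
$O{\left(a \right)} = a \left(-2 + a\right)$
$A{\left(V,H \right)} = 0$
$\left(U{\left(-173 \right)} + A{\left(\frac{1}{132 + 126},O{\left(-7 \right)} \right)}\right) + 30175 = \left(\left(-4 - 173\right) + 0\right) + 30175 = \left(-177 + 0\right) + 30175 = -177 + 30175 = 29998$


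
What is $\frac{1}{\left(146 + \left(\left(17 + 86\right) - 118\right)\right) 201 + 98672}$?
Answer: $\frac{1}{125003} \approx 7.9998 \cdot 10^{-6}$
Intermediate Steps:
$\frac{1}{\left(146 + \left(\left(17 + 86\right) - 118\right)\right) 201 + 98672} = \frac{1}{\left(146 + \left(103 - 118\right)\right) 201 + 98672} = \frac{1}{\left(146 - 15\right) 201 + 98672} = \frac{1}{131 \cdot 201 + 98672} = \frac{1}{26331 + 98672} = \frac{1}{125003}$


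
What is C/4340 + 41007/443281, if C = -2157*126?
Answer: -8592701883/137417110 ≈ -62.530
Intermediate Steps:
C = -271782
C/4340 + 41007/443281 = -271782/4340 + 41007/443281 = -271782*1/4340 + 41007*(1/443281) = -19413/310 + 41007/443281 = -8592701883/137417110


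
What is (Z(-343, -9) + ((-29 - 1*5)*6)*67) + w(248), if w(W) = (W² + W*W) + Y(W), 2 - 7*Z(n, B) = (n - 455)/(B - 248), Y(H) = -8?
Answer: 196687984/1799 ≈ 1.0933e+5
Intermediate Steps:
Z(n, B) = 2/7 - (-455 + n)/(7*(-248 + B)) (Z(n, B) = 2/7 - (n - 455)/(7*(B - 248)) = 2/7 - (-455 + n)/(7*(-248 + B)))
w(W) = -8 + 2*W² (w(W) = (W² + W*W) - 8 = (W² + W²) - 8 = 2*W² - 8 = -8 + 2*W²)
(Z(-343, -9) + ((-29 - 1*5)*6)*67) + w(248) = ((-41 - 1*(-343) + 2*(-9))/(7*(-248 - 9)) + ((-29 - 1*5)*6)*67) + (-8 + 2*248²) = ((⅐)*(-41 + 343 - 18)/(-257) + ((-29 - 5)*6)*67) + (-8 + 2*61504) = ((⅐)*(-1/257)*284 - 34*6*67) + (-8 + 123008) = (-284/1799 - 204*67) + 123000 = (-284/1799 - 13668) + 123000 = -24589016/1799 + 123000 = 196687984/1799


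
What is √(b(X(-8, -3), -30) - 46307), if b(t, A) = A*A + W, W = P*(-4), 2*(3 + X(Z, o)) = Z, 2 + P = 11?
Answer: I*√45443 ≈ 213.17*I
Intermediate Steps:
P = 9 (P = -2 + 11 = 9)
X(Z, o) = -3 + Z/2
W = -36 (W = 9*(-4) = -36)
b(t, A) = -36 + A² (b(t, A) = A*A - 36 = A² - 36 = -36 + A²)
√(b(X(-8, -3), -30) - 46307) = √((-36 + (-30)²) - 46307) = √((-36 + 900) - 46307) = √(864 - 46307) = √(-45443) = I*√45443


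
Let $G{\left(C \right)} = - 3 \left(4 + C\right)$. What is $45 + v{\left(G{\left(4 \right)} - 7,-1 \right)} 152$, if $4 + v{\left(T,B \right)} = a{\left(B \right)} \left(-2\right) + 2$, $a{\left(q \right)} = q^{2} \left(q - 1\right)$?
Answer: $349$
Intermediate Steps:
$a{\left(q \right)} = q^{2} \left(-1 + q\right)$
$G{\left(C \right)} = -12 - 3 C$
$v{\left(T,B \right)} = -2 - 2 B^{2} \left(-1 + B\right)$ ($v{\left(T,B \right)} = -4 + \left(B^{2} \left(-1 + B\right) \left(-2\right) + 2\right) = -4 - \left(-2 + 2 B^{2} \left(-1 + B\right)\right) = -2 - 2 B^{2} \left(-1 + B\right)$)
$45 + v{\left(G{\left(4 \right)} - 7,-1 \right)} 152 = 45 + \left(-2 + 2 \left(-1\right)^{2} \left(1 - -1\right)\right) 152 = 45 + \left(-2 + 2 \cdot 1 \left(1 + 1\right)\right) 152 = 45 + \left(-2 + 2 \cdot 1 \cdot 2\right) 152 = 45 + \left(-2 + 4\right) 152 = 45 + 2 \cdot 152 = 45 + 304 = 349$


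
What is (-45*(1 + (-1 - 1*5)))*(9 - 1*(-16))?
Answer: 5625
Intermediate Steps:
(-45*(1 + (-1 - 1*5)))*(9 - 1*(-16)) = (-45*(1 + (-1 - 5)))*(9 + 16) = -45*(1 - 6)*25 = -45*(-5)*25 = 225*25 = 5625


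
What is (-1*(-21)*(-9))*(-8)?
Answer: 1512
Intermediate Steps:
(-1*(-21)*(-9))*(-8) = (21*(-9))*(-8) = -189*(-8) = 1512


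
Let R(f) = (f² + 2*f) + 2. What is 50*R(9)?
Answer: 5050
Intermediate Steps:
R(f) = 2 + f² + 2*f
50*R(9) = 50*(2 + 9² + 2*9) = 50*(2 + 81 + 18) = 50*101 = 5050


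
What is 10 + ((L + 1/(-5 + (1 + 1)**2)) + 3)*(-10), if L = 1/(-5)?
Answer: -8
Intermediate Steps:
L = -1/5 ≈ -0.20000
10 + ((L + 1/(-5 + (1 + 1)**2)) + 3)*(-10) = 10 + ((-1/5 + 1/(-5 + (1 + 1)**2)) + 3)*(-10) = 10 + ((-1/5 + 1/(-5 + 2**2)) + 3)*(-10) = 10 + ((-1/5 + 1/(-5 + 4)) + 3)*(-10) = 10 + ((-1/5 + 1/(-1)) + 3)*(-10) = 10 + ((-1/5 - 1) + 3)*(-10) = 10 + (-6/5 + 3)*(-10) = 10 + (9/5)*(-10) = 10 - 18 = -8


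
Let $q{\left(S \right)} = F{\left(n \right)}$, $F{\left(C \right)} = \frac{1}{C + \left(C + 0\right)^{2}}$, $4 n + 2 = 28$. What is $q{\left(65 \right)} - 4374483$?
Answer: $- \frac{853024181}{195} \approx -4.3745 \cdot 10^{6}$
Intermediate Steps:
$n = \frac{13}{2}$ ($n = - \frac{1}{2} + \frac{1}{4} \cdot 28 = - \frac{1}{2} + 7 = \frac{13}{2} \approx 6.5$)
$F{\left(C \right)} = \frac{1}{C + C^{2}}$
$q{\left(S \right)} = \frac{4}{195}$ ($q{\left(S \right)} = \frac{1}{\frac{13}{2} \left(1 + \frac{13}{2}\right)} = \frac{2}{13 \cdot \frac{15}{2}} = \frac{2}{13} \cdot \frac{2}{15} = \frac{4}{195}$)
$q{\left(65 \right)} - 4374483 = \frac{4}{195} - 4374483 = - \frac{853024181}{195}$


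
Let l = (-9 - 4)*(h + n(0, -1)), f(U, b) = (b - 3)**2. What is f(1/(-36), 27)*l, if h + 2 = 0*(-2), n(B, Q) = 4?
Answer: -14976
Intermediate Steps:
h = -2 (h = -2 + 0*(-2) = -2 + 0 = -2)
f(U, b) = (-3 + b)**2
l = -26 (l = (-9 - 4)*(-2 + 4) = -13*2 = -26)
f(1/(-36), 27)*l = (-3 + 27)**2*(-26) = 24**2*(-26) = 576*(-26) = -14976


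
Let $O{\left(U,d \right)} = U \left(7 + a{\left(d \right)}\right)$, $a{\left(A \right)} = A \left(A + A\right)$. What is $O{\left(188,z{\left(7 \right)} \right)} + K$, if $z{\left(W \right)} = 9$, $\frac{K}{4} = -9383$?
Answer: $-5760$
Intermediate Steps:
$K = -37532$ ($K = 4 \left(-9383\right) = -37532$)
$a{\left(A \right)} = 2 A^{2}$ ($a{\left(A \right)} = A 2 A = 2 A^{2}$)
$O{\left(U,d \right)} = U \left(7 + 2 d^{2}\right)$
$O{\left(188,z{\left(7 \right)} \right)} + K = 188 \left(7 + 2 \cdot 9^{2}\right) - 37532 = 188 \left(7 + 2 \cdot 81\right) - 37532 = 188 \left(7 + 162\right) - 37532 = 188 \cdot 169 - 37532 = 31772 - 37532 = -5760$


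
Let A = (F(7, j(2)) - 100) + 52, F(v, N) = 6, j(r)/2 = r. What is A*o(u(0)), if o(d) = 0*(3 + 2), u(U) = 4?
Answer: 0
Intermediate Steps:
j(r) = 2*r
o(d) = 0 (o(d) = 0*5 = 0)
A = -42 (A = (6 - 100) + 52 = -94 + 52 = -42)
A*o(u(0)) = -42*0 = 0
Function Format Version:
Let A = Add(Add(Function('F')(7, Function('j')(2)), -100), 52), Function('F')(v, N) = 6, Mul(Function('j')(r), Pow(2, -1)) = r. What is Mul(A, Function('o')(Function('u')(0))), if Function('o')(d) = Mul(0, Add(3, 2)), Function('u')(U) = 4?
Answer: 0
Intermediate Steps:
Function('j')(r) = Mul(2, r)
Function('o')(d) = 0 (Function('o')(d) = Mul(0, 5) = 0)
A = -42 (A = Add(Add(6, -100), 52) = Add(-94, 52) = -42)
Mul(A, Function('o')(Function('u')(0))) = Mul(-42, 0) = 0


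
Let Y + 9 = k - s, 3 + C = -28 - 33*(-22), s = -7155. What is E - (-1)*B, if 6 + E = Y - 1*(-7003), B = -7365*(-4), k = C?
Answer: 44298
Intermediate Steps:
C = 695 (C = -3 + (-28 - 33*(-22)) = -3 + (-28 + 726) = -3 + 698 = 695)
k = 695
B = 29460 (B = -2455*(-12) = 29460)
Y = 7841 (Y = -9 + (695 - 1*(-7155)) = -9 + (695 + 7155) = -9 + 7850 = 7841)
E = 14838 (E = -6 + (7841 - 1*(-7003)) = -6 + (7841 + 7003) = -6 + 14844 = 14838)
E - (-1)*B = 14838 - (-1)*29460 = 14838 - 1*(-29460) = 14838 + 29460 = 44298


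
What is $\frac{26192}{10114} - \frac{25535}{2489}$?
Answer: $- \frac{96534551}{12586873} \approx -7.6695$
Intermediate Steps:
$\frac{26192}{10114} - \frac{25535}{2489} = 26192 \cdot \frac{1}{10114} - \frac{25535}{2489} = \frac{13096}{5057} - \frac{25535}{2489} = - \frac{96534551}{12586873}$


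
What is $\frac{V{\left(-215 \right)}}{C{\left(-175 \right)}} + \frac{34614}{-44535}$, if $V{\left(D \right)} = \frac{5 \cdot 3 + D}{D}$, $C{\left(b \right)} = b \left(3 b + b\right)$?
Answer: $- \frac{607758212}{781960375} \approx -0.77722$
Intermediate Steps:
$C{\left(b \right)} = 4 b^{2}$ ($C{\left(b \right)} = b 4 b = 4 b^{2}$)
$V{\left(D \right)} = \frac{15 + D}{D}$
$\frac{V{\left(-215 \right)}}{C{\left(-175 \right)}} + \frac{34614}{-44535} = \frac{\frac{1}{-215} \left(15 - 215\right)}{4 \left(-175\right)^{2}} + \frac{34614}{-44535} = \frac{\left(- \frac{1}{215}\right) \left(-200\right)}{4 \cdot 30625} + 34614 \left(- \frac{1}{44535}\right) = \frac{40}{43 \cdot 122500} - \frac{11538}{14845} = \frac{40}{43} \cdot \frac{1}{122500} - \frac{11538}{14845} = \frac{2}{263375} - \frac{11538}{14845} = - \frac{607758212}{781960375}$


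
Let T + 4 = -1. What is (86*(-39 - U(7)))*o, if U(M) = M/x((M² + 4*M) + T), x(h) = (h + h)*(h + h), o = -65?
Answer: 2260347245/10368 ≈ 2.1801e+5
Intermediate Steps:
T = -5 (T = -4 - 1 = -5)
x(h) = 4*h² (x(h) = (2*h)*(2*h) = 4*h²)
U(M) = M/(4*(-5 + M² + 4*M)²) (U(M) = M/((4*((M² + 4*M) - 5)²)) = M/((4*(-5 + M² + 4*M)²)) = M*(1/(4*(-5 + M² + 4*M)²)) = M/(4*(-5 + M² + 4*M)²))
(86*(-39 - U(7)))*o = (86*(-39 - 7/(4*(-5 + 7² + 4*7)²)))*(-65) = (86*(-39 - 7/(4*(-5 + 49 + 28)²)))*(-65) = (86*(-39 - 7/(4*72²)))*(-65) = (86*(-39 - 7/(4*5184)))*(-65) = (86*(-39 - 1*7/20736))*(-65) = (86*(-39 - 7/20736))*(-65) = (86*(-808711/20736))*(-65) = -34774573/10368*(-65) = 2260347245/10368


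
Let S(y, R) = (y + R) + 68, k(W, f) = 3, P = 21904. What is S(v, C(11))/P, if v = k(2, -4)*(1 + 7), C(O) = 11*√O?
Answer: 23/5476 + 11*√11/21904 ≈ 0.0058657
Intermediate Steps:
v = 24 (v = 3*(1 + 7) = 3*8 = 24)
S(y, R) = 68 + R + y (S(y, R) = (R + y) + 68 = 68 + R + y)
S(v, C(11))/P = (68 + 11*√11 + 24)/21904 = (92 + 11*√11)*(1/21904) = 23/5476 + 11*√11/21904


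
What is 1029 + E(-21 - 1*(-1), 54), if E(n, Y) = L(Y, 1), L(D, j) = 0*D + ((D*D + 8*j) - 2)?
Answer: 3951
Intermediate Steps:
L(D, j) = -2 + D**2 + 8*j (L(D, j) = 0 + ((D**2 + 8*j) - 2) = 0 + (-2 + D**2 + 8*j) = -2 + D**2 + 8*j)
E(n, Y) = 6 + Y**2 (E(n, Y) = -2 + Y**2 + 8*1 = -2 + Y**2 + 8 = 6 + Y**2)
1029 + E(-21 - 1*(-1), 54) = 1029 + (6 + 54**2) = 1029 + (6 + 2916) = 1029 + 2922 = 3951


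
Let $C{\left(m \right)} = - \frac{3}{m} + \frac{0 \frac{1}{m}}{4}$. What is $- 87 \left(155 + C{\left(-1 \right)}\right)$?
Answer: $-13746$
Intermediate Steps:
$C{\left(m \right)} = - \frac{3}{m}$ ($C{\left(m \right)} = - \frac{3}{m} + 0 \cdot \frac{1}{4} = - \frac{3}{m} + 0 = - \frac{3}{m}$)
$- 87 \left(155 + C{\left(-1 \right)}\right) = - 87 \left(155 - \frac{3}{-1}\right) = - 87 \left(155 - -3\right) = - 87 \left(155 + 3\right) = \left(-87\right) 158 = -13746$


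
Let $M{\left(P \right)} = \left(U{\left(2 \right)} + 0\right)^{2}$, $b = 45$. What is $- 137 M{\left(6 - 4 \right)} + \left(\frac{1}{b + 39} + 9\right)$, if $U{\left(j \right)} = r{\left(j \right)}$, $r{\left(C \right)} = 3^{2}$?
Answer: $- \frac{931391}{84} \approx -11088.0$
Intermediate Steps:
$r{\left(C \right)} = 9$
$U{\left(j \right)} = 9$
$M{\left(P \right)} = 81$ ($M{\left(P \right)} = \left(9 + 0\right)^{2} = 9^{2} = 81$)
$- 137 M{\left(6 - 4 \right)} + \left(\frac{1}{b + 39} + 9\right) = \left(-137\right) 81 + \left(\frac{1}{45 + 39} + 9\right) = -11097 + \left(\frac{1}{84} + 9\right) = -11097 + \frac{757}{84} = - \frac{931391}{84}$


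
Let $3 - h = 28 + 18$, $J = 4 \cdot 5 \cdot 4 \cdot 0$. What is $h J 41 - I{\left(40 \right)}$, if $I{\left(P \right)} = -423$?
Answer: $423$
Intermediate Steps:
$J = 0$ ($J = 20 \cdot 0 = 0$)
$h = -43$ ($h = 3 - \left(28 + 18\right) = 3 - 46 = -43$)
$h J 41 - I{\left(40 \right)} = \left(-43\right) 0 \cdot 41 - -423 = 0 \cdot 41 + 423 = 0 + 423 = 423$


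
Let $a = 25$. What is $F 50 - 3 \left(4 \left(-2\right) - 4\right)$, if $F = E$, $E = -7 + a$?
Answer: $936$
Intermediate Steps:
$E = 18$ ($E = -7 + 25 = 18$)
$F = 18$
$F 50 - 3 \left(4 \left(-2\right) - 4\right) = 18 \cdot 50 - 3 \left(4 \left(-2\right) - 4\right) = 900 - 3 \left(-8 - 4\right) = 900 - -36 = 900 + 36 = 936$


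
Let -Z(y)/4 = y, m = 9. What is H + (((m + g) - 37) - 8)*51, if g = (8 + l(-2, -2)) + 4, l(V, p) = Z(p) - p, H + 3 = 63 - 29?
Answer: -683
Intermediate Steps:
Z(y) = -4*y
H = 31 (H = -3 + (63 - 29) = -3 + 34 = 31)
l(V, p) = -5*p (l(V, p) = -4*p - p = -5*p)
g = 22 (g = (8 - 5*(-2)) + 4 = (8 + 10) + 4 = 18 + 4 = 22)
H + (((m + g) - 37) - 8)*51 = 31 + (((9 + 22) - 37) - 8)*51 = 31 + ((31 - 37) - 8)*51 = 31 + (-6 - 8)*51 = 31 - 14*51 = 31 - 714 = -683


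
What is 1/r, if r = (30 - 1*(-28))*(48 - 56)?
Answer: -1/464 ≈ -0.0021552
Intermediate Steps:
r = -464 (r = (30 + 28)*(-8) = 58*(-8) = -464)
1/r = 1/(-464) = -1/464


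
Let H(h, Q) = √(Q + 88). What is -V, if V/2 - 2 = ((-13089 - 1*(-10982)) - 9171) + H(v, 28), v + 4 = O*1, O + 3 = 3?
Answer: 22552 - 4*√29 ≈ 22530.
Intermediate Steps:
O = 0 (O = -3 + 3 = 0)
v = -4 (v = -4 + 0*1 = -4 + 0 = -4)
H(h, Q) = √(88 + Q)
V = -22552 + 4*√29 (V = 4 + 2*(((-13089 - 1*(-10982)) - 9171) + √(88 + 28)) = 4 + 2*(((-13089 + 10982) - 9171) + √116) = 4 + 2*((-2107 - 9171) + 2*√29) = 4 + 2*(-11278 + 2*√29) = 4 + (-22556 + 4*√29) = -22552 + 4*√29 ≈ -22530.)
-V = -(-22552 + 4*√29) = 22552 - 4*√29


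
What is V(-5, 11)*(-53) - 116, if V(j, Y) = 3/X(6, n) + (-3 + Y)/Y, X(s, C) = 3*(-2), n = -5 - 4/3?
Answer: -2817/22 ≈ -128.05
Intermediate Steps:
n = -19/3 (n = -5 - 4/3 = -19/3 ≈ -6.3333)
X(s, C) = -6
V(j, Y) = -1/2 + (-3 + Y)/Y (V(j, Y) = 3/(-6) + (-3 + Y)/Y = 3*(-1/6) + (-3 + Y)/Y = -1/2 + (-3 + Y)/Y)
V(-5, 11)*(-53) - 116 = ((1/2)*(-6 + 11)/11)*(-53) - 116 = ((1/2)*(1/11)*5)*(-53) - 116 = (5/22)*(-53) - 116 = -265/22 - 116 = -2817/22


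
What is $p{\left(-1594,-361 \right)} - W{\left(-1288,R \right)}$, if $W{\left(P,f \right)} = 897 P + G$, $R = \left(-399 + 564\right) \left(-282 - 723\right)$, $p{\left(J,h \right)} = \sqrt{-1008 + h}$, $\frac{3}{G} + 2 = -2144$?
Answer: $\frac{2479351059}{2146} + 37 i \approx 1.1553 \cdot 10^{6} + 37.0 i$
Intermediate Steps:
$G = - \frac{3}{2146}$ ($G = \frac{3}{-2 - 2144} = \frac{3}{-2146} = 3 \left(- \frac{1}{2146}\right) = - \frac{3}{2146} \approx -0.0013979$)
$R = -165825$ ($R = 165 \left(-1005\right) = -165825$)
$W{\left(P,f \right)} = - \frac{3}{2146} + 897 P$ ($W{\left(P,f \right)} = 897 P - \frac{3}{2146} = - \frac{3}{2146} + 897 P$)
$p{\left(-1594,-361 \right)} - W{\left(-1288,R \right)} = \sqrt{-1008 - 361} - \left(- \frac{3}{2146} + 897 \left(-1288\right)\right) = \sqrt{-1369} - \left(- \frac{3}{2146} - 1155336\right) = 37 i - - \frac{2479351059}{2146} = 37 i + \frac{2479351059}{2146} = \frac{2479351059}{2146} + 37 i$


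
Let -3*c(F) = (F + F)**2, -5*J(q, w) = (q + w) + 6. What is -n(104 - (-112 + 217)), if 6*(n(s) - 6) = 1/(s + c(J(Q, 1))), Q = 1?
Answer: -3947/662 ≈ -5.9622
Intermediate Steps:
J(q, w) = -6/5 - q/5 - w/5 (J(q, w) = -((q + w) + 6)/5 = -(6 + q + w)/5 = -6/5 - q/5 - w/5)
c(F) = -4*F**2/3 (c(F) = -(F + F)**2/3 = -4*F**2/3)
n(s) = 6 + 1/(6*(-256/75 + s)) (n(s) = 6 + 1/(6*(s - 4*(-6/5 - 1/5*1 - 1/5*1)**2/3)) = 6 + 1/(6*(s - 4*(-6/5 - 1/5 - 1/5)**2/3)) = 6 + 1/(6*(s - 4*(-8/5)**2/3)) = 6 + 1/(6*(s - 4/3*64/25)) = 6 + 1/(6*(s - 256/75)) = 6 + 1/(6*(-256/75 + s)))
-n(104 - (-112 + 217)) = -(-3047 + 900*(104 - (-112 + 217)))/(2*(-256 + 75*(104 - (-112 + 217)))) = -(-3047 + 900*(104 - 1*105))/(2*(-256 + 75*(104 - 1*105))) = -(-3047 + 900*(104 - 105))/(2*(-256 + 75*(104 - 105))) = -(-3047 + 900*(-1))/(2*(-256 + 75*(-1))) = -(-3047 - 900)/(2*(-256 - 75)) = -(-3947)/(2*(-331)) = -(-1)*(-3947)/(2*331) = -1*3947/662 = -3947/662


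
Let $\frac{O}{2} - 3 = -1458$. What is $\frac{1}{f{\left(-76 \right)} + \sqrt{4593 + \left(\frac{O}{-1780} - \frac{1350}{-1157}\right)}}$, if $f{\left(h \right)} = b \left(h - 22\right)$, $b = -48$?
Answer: $\frac{3628352}{17064222913} - \frac{\sqrt{24608661090}}{51192668739} \approx 0.00020956$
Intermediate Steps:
$O = -2910$ ($O = 6 + 2 \left(-1458\right) = 6 - 2916 = -2910$)
$f{\left(h \right)} = 1056 - 48 h$ ($f{\left(h \right)} = - 48 \left(h - 22\right) = - 48 \left(-22 + h\right) = 1056 - 48 h$)
$\frac{1}{f{\left(-76 \right)} + \sqrt{4593 + \left(\frac{O}{-1780} - \frac{1350}{-1157}\right)}} = \frac{1}{\left(1056 - -3648\right) + \sqrt{4593 - \left(- \frac{1350}{1157} - \frac{291}{178}\right)}} = \frac{1}{\left(1056 + 3648\right) + \sqrt{4593 - - \frac{6483}{2314}}} = \frac{1}{4704 + \sqrt{4593 + \left(\frac{291}{178} + \frac{1350}{1157}\right)}} = \frac{1}{4704 + \sqrt{4593 + \frac{6483}{2314}}} = \frac{1}{4704 + \sqrt{\frac{10634685}{2314}}} = \frac{1}{4704 + \frac{\sqrt{24608661090}}{2314}}$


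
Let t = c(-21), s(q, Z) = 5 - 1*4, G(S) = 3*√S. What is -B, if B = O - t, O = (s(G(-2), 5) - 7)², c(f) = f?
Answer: -57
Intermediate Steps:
s(q, Z) = 1 (s(q, Z) = 5 - 4 = 1)
t = -21
O = 36 (O = (1 - 7)² = (-6)² = 36)
B = 57 (B = 36 - 1*(-21) = 36 + 21 = 57)
-B = -1*57 = -57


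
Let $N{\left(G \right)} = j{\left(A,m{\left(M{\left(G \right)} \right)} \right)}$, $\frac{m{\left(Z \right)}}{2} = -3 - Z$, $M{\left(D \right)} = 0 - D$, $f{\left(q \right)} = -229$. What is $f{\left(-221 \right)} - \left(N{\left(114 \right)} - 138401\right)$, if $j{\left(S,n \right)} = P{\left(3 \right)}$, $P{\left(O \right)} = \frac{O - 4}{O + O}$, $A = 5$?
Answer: $\frac{829033}{6} \approx 1.3817 \cdot 10^{5}$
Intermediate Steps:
$M{\left(D \right)} = - D$
$m{\left(Z \right)} = -6 - 2 Z$ ($m{\left(Z \right)} = 2 \left(-3 - Z\right) = -6 - 2 Z$)
$P{\left(O \right)} = \frac{-4 + O}{2 O}$
$j{\left(S,n \right)} = - \frac{1}{6}$ ($j{\left(S,n \right)} = \frac{-4 + 3}{2 \cdot 3} = \frac{1}{2} \cdot \frac{1}{3} \left(-1\right) = - \frac{1}{6}$)
$N{\left(G \right)} = - \frac{1}{6}$
$f{\left(-221 \right)} - \left(N{\left(114 \right)} - 138401\right) = -229 - \left(- \frac{1}{6} - 138401\right) = -229 - - \frac{830407}{6} = -229 + \frac{830407}{6} = \frac{829033}{6}$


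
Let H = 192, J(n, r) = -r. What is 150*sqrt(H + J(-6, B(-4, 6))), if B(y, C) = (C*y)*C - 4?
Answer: 300*sqrt(85) ≈ 2765.9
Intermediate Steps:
B(y, C) = -4 + y*C**2 (B(y, C) = y*C**2 - 4 = -4 + y*C**2)
150*sqrt(H + J(-6, B(-4, 6))) = 150*sqrt(192 - (-4 - 4*6**2)) = 150*sqrt(192 - (-4 - 4*36)) = 150*sqrt(192 - (-4 - 144)) = 150*sqrt(192 - 1*(-148)) = 150*sqrt(192 + 148) = 150*sqrt(340) = 150*(2*sqrt(85)) = 300*sqrt(85)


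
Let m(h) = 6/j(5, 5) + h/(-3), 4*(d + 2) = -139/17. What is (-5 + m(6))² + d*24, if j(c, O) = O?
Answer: -26953/425 ≈ -63.419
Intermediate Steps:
d = -275/68 (d = -2 + (-139/17)/4 = -2 + (-139*1/17)/4 = -2 + (¼)*(-139/17) = -2 - 139/68 = -275/68 ≈ -4.0441)
m(h) = 6/5 - h/3 (m(h) = 6/5 + h/(-3) = 6*(⅕) + h*(-⅓) = 6/5 - h/3)
(-5 + m(6))² + d*24 = (-5 + (6/5 - ⅓*6))² - 275/68*24 = (-5 + (6/5 - 2))² - 1650/17 = (-5 - ⅘)² - 1650/17 = (-29/5)² - 1650/17 = 841/25 - 1650/17 = -26953/425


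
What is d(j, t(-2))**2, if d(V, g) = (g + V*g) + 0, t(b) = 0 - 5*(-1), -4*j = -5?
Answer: 2025/16 ≈ 126.56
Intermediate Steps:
j = 5/4 (j = -1/4*(-5) = 5/4 ≈ 1.2500)
t(b) = 5 (t(b) = 0 + 5 = 5)
d(V, g) = g + V*g
d(j, t(-2))**2 = (5*(1 + 5/4))**2 = (5*(9/4))**2 = (45/4)**2 = 2025/16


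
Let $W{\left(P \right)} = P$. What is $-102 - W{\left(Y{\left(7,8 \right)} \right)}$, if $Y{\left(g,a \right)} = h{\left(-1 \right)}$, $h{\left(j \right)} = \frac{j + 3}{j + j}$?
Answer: $-101$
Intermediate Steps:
$h{\left(j \right)} = \frac{3 + j}{2 j}$
$Y{\left(g,a \right)} = -1$ ($Y{\left(g,a \right)} = \frac{3 - 1}{2 \left(-1\right)} = \frac{1}{2} \left(-1\right) 2 = -1$)
$-102 - W{\left(Y{\left(7,8 \right)} \right)} = -102 - -1 = -102 + 1 = -101$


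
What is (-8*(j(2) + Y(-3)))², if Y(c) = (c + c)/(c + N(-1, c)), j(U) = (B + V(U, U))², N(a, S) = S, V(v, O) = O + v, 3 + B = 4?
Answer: 43264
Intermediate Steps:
B = 1 (B = -3 + 4 = 1)
j(U) = (1 + 2*U)² (j(U) = (1 + (U + U))² = (1 + 2*U)²)
Y(c) = 1 (Y(c) = (c + c)/(c + c) = (2*c)/((2*c)) = (2*c)*(1/(2*c)) = 1)
(-8*(j(2) + Y(-3)))² = (-8*((1 + 2*2)² + 1))² = (-8*((1 + 4)² + 1))² = (-8*(5² + 1))² = (-8*(25 + 1))² = (-8*26)² = (-208)² = 43264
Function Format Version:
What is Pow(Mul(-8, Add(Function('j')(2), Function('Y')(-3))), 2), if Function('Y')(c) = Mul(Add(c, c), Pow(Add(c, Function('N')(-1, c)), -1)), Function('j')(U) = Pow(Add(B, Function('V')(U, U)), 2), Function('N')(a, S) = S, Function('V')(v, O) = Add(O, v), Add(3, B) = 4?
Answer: 43264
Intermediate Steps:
B = 1 (B = Add(-3, 4) = 1)
Function('j')(U) = Pow(Add(1, Mul(2, U)), 2) (Function('j')(U) = Pow(Add(1, Add(U, U)), 2) = Pow(Add(1, Mul(2, U)), 2))
Function('Y')(c) = 1 (Function('Y')(c) = Mul(Add(c, c), Pow(Add(c, c), -1)) = Mul(Mul(2, c), Pow(Mul(2, c), -1)) = Mul(Mul(2, c), Mul(Rational(1, 2), Pow(c, -1))) = 1)
Pow(Mul(-8, Add(Function('j')(2), Function('Y')(-3))), 2) = Pow(Mul(-8, Add(Pow(Add(1, Mul(2, 2)), 2), 1)), 2) = Pow(Mul(-8, Add(Pow(Add(1, 4), 2), 1)), 2) = Pow(Mul(-8, Add(Pow(5, 2), 1)), 2) = Pow(Mul(-8, Add(25, 1)), 2) = Pow(Mul(-8, 26), 2) = Pow(-208, 2) = 43264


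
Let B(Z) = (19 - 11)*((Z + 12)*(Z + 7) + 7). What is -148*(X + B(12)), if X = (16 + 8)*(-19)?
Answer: -480704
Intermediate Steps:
X = -456 (X = 24*(-19) = -456)
B(Z) = 56 + 8*(7 + Z)*(12 + Z) (B(Z) = 8*((12 + Z)*(7 + Z) + 7) = 8*((7 + Z)*(12 + Z) + 7) = 8*(7 + (7 + Z)*(12 + Z)) = 56 + 8*(7 + Z)*(12 + Z))
-148*(X + B(12)) = -148*(-456 + (728 + 8*12² + 152*12)) = -148*(-456 + (728 + 8*144 + 1824)) = -148*(-456 + (728 + 1152 + 1824)) = -148*(-456 + 3704) = -148*3248 = -480704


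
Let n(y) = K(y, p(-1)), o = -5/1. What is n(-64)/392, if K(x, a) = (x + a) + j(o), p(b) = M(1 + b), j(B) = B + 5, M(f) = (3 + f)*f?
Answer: -8/49 ≈ -0.16327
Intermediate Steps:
o = -5 (o = -5*1 = -5)
M(f) = f*(3 + f)
j(B) = 5 + B
p(b) = (1 + b)*(4 + b) (p(b) = (1 + b)*(3 + (1 + b)) = (1 + b)*(4 + b))
K(x, a) = a + x (K(x, a) = (x + a) + (5 - 5) = (a + x) + 0 = a + x)
n(y) = y (n(y) = (1 - 1)*(4 - 1) + y = 0*3 + y = 0 + y = y)
n(-64)/392 = -64/392 = -64*1/392 = -8/49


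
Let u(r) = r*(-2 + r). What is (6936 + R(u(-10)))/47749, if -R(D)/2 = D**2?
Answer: -21864/47749 ≈ -0.45789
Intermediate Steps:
R(D) = -2*D**2
(6936 + R(u(-10)))/47749 = (6936 - 2*100*(-2 - 10)**2)/47749 = (6936 - 2*(-10*(-12))**2)*(1/47749) = (6936 - 2*120**2)*(1/47749) = (6936 - 2*14400)*(1/47749) = (6936 - 28800)*(1/47749) = -21864*1/47749 = -21864/47749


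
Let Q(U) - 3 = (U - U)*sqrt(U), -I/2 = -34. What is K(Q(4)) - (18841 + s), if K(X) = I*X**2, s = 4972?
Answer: -23201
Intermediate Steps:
I = 68 (I = -2*(-34) = 68)
Q(U) = 3 (Q(U) = 3 + (U - U)*sqrt(U) = 3 + 0*sqrt(U) = 3 + 0 = 3)
K(X) = 68*X**2
K(Q(4)) - (18841 + s) = 68*3**2 - (18841 + 4972) = 68*9 - 1*23813 = 612 - 23813 = -23201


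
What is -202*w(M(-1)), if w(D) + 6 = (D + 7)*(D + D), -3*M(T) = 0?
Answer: 1212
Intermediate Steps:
M(T) = 0 (M(T) = -⅓*0 = 0)
w(D) = -6 + 2*D*(7 + D) (w(D) = -6 + (D + 7)*(D + D) = -6 + (7 + D)*(2*D) = -6 + 2*D*(7 + D))
-202*w(M(-1)) = -202*(-6 + 2*0² + 14*0) = -202*(-6 + 2*0 + 0) = -202*(-6 + 0 + 0) = -202*(-6) = 1212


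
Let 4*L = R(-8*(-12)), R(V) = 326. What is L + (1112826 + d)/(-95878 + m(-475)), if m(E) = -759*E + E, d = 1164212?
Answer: 5951764/66043 ≈ 90.120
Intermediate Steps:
m(E) = -758*E
L = 163/2 (L = (1/4)*326 = 163/2 ≈ 81.500)
L + (1112826 + d)/(-95878 + m(-475)) = 163/2 + (1112826 + 1164212)/(-95878 - 758*(-475)) = 163/2 + 2277038/(-95878 + 360050) = 163/2 + 2277038/264172 = 163/2 + 2277038*(1/264172) = 163/2 + 1138519/132086 = 5951764/66043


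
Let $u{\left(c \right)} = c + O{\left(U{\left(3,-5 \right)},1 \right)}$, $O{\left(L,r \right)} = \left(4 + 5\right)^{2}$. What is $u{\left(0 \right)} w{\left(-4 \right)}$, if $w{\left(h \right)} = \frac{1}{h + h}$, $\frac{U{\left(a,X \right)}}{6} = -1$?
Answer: $- \frac{81}{8} \approx -10.125$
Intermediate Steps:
$U{\left(a,X \right)} = -6$ ($U{\left(a,X \right)} = 6 \left(-1\right) = -6$)
$O{\left(L,r \right)} = 81$ ($O{\left(L,r \right)} = 9^{2} = 81$)
$u{\left(c \right)} = 81 + c$ ($u{\left(c \right)} = c + 81 = 81 + c$)
$w{\left(h \right)} = \frac{1}{2 h}$
$u{\left(0 \right)} w{\left(-4 \right)} = \left(81 + 0\right) \frac{1}{2 \left(-4\right)} = 81 \cdot \frac{1}{2} \left(- \frac{1}{4}\right) = 81 \left(- \frac{1}{8}\right) = - \frac{81}{8}$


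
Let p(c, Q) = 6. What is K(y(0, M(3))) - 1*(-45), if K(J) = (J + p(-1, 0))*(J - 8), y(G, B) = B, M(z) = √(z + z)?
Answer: 3 - 2*√6 ≈ -1.8990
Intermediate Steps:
M(z) = √2*√z (M(z) = √(2*z) = √2*√z)
K(J) = (-8 + J)*(6 + J) (K(J) = (J + 6)*(J - 8) = (6 + J)*(-8 + J) = (-8 + J)*(6 + J))
K(y(0, M(3))) - 1*(-45) = (-48 + (√2*√3)² - 2*√2*√3) - 1*(-45) = (-48 + (√6)² - 2*√6) + 45 = (-48 + 6 - 2*√6) + 45 = (-42 - 2*√6) + 45 = 3 - 2*√6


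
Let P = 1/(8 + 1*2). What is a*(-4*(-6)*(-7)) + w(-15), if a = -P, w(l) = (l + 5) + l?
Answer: -41/5 ≈ -8.2000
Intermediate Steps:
P = 1/10 (P = 1/(8 + 2) = 1/10 ≈ 0.10000)
w(l) = 5 + 2*l (w(l) = (5 + l) + l = 5 + 2*l)
a = -1/10 (a = -1*1/10 = -1/10 ≈ -0.10000)
a*(-4*(-6)*(-7)) + w(-15) = -(-4*(-6))*(-7)/10 + (5 + 2*(-15)) = -12*(-7)/5 + (5 - 30) = -1/10*(-168) - 25 = 84/5 - 25 = -41/5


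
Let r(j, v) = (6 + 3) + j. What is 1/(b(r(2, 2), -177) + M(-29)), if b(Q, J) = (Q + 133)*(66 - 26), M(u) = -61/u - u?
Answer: 29/167942 ≈ 0.00017268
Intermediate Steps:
r(j, v) = 9 + j
M(u) = -u - 61/u
b(Q, J) = 5320 + 40*Q (b(Q, J) = (133 + Q)*40 = 5320 + 40*Q)
1/(b(r(2, 2), -177) + M(-29)) = 1/((5320 + 40*(9 + 2)) + (-1*(-29) - 61/(-29))) = 1/((5320 + 40*11) + (29 - 61*(-1/29))) = 1/((5320 + 440) + (29 + 61/29)) = 1/(5760 + 902/29) = 1/(167942/29) = 29/167942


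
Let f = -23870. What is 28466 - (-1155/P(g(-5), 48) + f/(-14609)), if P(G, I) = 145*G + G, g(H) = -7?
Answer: 8672804917/304702 ≈ 28463.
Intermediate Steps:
P(G, I) = 146*G
28466 - (-1155/P(g(-5), 48) + f/(-14609)) = 28466 - (-1155/(146*(-7)) - 23870/(-14609)) = 28466 - (-1155/(-1022) - 23870*(-1/14609)) = 28466 - (-1155*(-1/1022) + 3410/2087) = 28466 - (165/146 + 3410/2087) = 28466 - 1*842215/304702 = 28466 - 842215/304702 = 8672804917/304702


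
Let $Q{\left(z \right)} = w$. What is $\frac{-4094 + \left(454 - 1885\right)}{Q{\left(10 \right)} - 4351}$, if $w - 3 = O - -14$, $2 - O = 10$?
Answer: $\frac{425}{334} \approx 1.2725$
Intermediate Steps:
$O = -8$ ($O = 2 - 10 = -8$)
$w = 9$ ($w = 3 - -6 = 3 + \left(-8 + 14\right) = 3 + 6 = 9$)
$Q{\left(z \right)} = 9$
$\frac{-4094 + \left(454 - 1885\right)}{Q{\left(10 \right)} - 4351} = \frac{-4094 + \left(454 - 1885\right)}{9 - 4351} = \frac{-4094 + \left(454 - 1885\right)}{-4342} = \left(-4094 - 1431\right) \left(- \frac{1}{4342}\right) = \left(-5525\right) \left(- \frac{1}{4342}\right) = \frac{425}{334}$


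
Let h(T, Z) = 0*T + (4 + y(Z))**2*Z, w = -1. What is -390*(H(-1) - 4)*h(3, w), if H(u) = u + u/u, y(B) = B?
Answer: -14040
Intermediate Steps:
H(u) = 1 + u (H(u) = u + 1 = 1 + u)
h(T, Z) = Z*(4 + Z)**2 (h(T, Z) = 0*T + (4 + Z)**2*Z = 0 + Z*(4 + Z)**2 = Z*(4 + Z)**2)
-390*(H(-1) - 4)*h(3, w) = -390*((1 - 1) - 4)*(-(4 - 1)**2) = -390*(0 - 4)*(-1*3**2) = -(-1560)*(-1*9) = -(-1560)*(-9) = -390*36 = -14040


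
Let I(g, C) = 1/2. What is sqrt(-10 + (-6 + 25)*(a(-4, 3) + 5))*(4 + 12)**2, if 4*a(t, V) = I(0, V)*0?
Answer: 256*sqrt(85) ≈ 2360.2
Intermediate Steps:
I(g, C) = 1/2 (I(g, C) = 1*(1/2) = 1/2)
a(t, V) = 0 (a(t, V) = ((1/2)*0)/4 = (1/4)*0 = 0)
sqrt(-10 + (-6 + 25)*(a(-4, 3) + 5))*(4 + 12)**2 = sqrt(-10 + (-6 + 25)*(0 + 5))*(4 + 12)**2 = sqrt(-10 + 19*5)*16**2 = sqrt(-10 + 95)*256 = sqrt(85)*256 = 256*sqrt(85)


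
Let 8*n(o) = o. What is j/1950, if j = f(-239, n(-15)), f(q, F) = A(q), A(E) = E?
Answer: -239/1950 ≈ -0.12256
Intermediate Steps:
n(o) = o/8
f(q, F) = q
j = -239
j/1950 = -239/1950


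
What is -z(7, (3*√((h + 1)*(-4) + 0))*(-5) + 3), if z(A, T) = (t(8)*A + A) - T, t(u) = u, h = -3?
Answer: -60 - 30*√2 ≈ -102.43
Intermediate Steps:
z(A, T) = -T + 9*A (z(A, T) = (8*A + A) - T = 9*A - T = -T + 9*A)
-z(7, (3*√((h + 1)*(-4) + 0))*(-5) + 3) = -(-((3*√((-3 + 1)*(-4) + 0))*(-5) + 3) + 9*7) = -(-((3*√(-2*(-4) + 0))*(-5) + 3) + 63) = -(-((3*√(8 + 0))*(-5) + 3) + 63) = -(-((3*√8)*(-5) + 3) + 63) = -(-((3*(2*√2))*(-5) + 3) + 63) = -(-((6*√2)*(-5) + 3) + 63) = -(-(-30*√2 + 3) + 63) = -(-(3 - 30*√2) + 63) = -((-3 + 30*√2) + 63) = -(60 + 30*√2) = -60 - 30*√2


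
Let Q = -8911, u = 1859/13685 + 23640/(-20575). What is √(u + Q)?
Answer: 4*I*√70655359212437370/11262755 ≈ 94.403*I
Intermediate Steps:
u = -11410579/11262755 (u = 1859*(1/13685) + 23640*(-1/20575) = 1859/13685 - 4728/4115 = -11410579/11262755 ≈ -1.0131)
√(u + Q) = √(-11410579/11262755 - 8911) = √(-100373820384/11262755) = 4*I*√70655359212437370/11262755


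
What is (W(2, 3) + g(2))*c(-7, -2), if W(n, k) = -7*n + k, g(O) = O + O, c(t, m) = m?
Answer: 14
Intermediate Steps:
g(O) = 2*O
W(n, k) = k - 7*n
(W(2, 3) + g(2))*c(-7, -2) = ((3 - 7*2) + 2*2)*(-2) = ((3 - 14) + 4)*(-2) = (-11 + 4)*(-2) = -7*(-2) = 14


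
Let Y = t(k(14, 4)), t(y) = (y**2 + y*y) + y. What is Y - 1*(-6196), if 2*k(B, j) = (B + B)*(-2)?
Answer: 7736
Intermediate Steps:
k(B, j) = -2*B (k(B, j) = ((B + B)*(-2))/2 = ((2*B)*(-2))/2 = (-4*B)/2 = -2*B)
t(y) = y + 2*y**2 (t(y) = (y**2 + y**2) + y = 2*y**2 + y = y + 2*y**2)
Y = 1540 (Y = (-2*14)*(1 + 2*(-2*14)) = -28*(1 + 2*(-28)) = -28*(1 - 56) = -28*(-55) = 1540)
Y - 1*(-6196) = 1540 - 1*(-6196) = 1540 + 6196 = 7736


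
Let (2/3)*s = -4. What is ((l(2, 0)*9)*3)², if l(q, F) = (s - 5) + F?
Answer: 88209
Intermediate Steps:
s = -6 (s = (3/2)*(-4) = -6)
l(q, F) = -11 + F (l(q, F) = (-6 - 5) + F = -11 + F)
((l(2, 0)*9)*3)² = (((-11 + 0)*9)*3)² = (-11*9*3)² = (-99*3)² = (-297)² = 88209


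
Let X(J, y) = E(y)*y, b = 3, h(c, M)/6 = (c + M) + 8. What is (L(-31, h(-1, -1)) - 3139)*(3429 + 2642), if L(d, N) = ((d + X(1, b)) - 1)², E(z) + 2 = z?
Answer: -13951158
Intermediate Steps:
h(c, M) = 48 + 6*M + 6*c (h(c, M) = 6*((c + M) + 8) = 6*((M + c) + 8) = 6*(8 + M + c) = 48 + 6*M + 6*c)
E(z) = -2 + z
X(J, y) = y*(-2 + y) (X(J, y) = (-2 + y)*y = y*(-2 + y))
L(d, N) = (2 + d)² (L(d, N) = ((d + 3*(-2 + 3)) - 1)² = ((d + 3*1) - 1)² = ((d + 3) - 1)² = ((3 + d) - 1)² = (2 + d)²)
(L(-31, h(-1, -1)) - 3139)*(3429 + 2642) = ((2 - 31)² - 3139)*(3429 + 2642) = ((-29)² - 3139)*6071 = (841 - 3139)*6071 = -2298*6071 = -13951158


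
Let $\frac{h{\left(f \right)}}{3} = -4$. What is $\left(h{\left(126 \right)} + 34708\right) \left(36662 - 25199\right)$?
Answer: $397720248$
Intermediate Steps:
$h{\left(f \right)} = -12$ ($h{\left(f \right)} = 3 \left(-4\right) = -12$)
$\left(h{\left(126 \right)} + 34708\right) \left(36662 - 25199\right) = \left(-12 + 34708\right) \left(36662 - 25199\right) = 34696 \left(36662 - 25199\right) = 34696 \cdot 11463 = 397720248$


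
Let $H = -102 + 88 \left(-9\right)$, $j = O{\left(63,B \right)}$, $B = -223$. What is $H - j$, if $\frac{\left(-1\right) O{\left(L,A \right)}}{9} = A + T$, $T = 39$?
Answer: $-2550$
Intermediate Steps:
$O{\left(L,A \right)} = -351 - 9 A$ ($O{\left(L,A \right)} = - 9 \left(A + 39\right) = - 9 \left(39 + A\right) = -351 - 9 A$)
$j = 1656$ ($j = -351 - -2007 = -351 + 2007 = 1656$)
$H = -894$ ($H = -102 - 792 = -894$)
$H - j = -894 - 1656 = -2550$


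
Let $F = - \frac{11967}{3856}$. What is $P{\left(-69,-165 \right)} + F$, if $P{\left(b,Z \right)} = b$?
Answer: $- \frac{278031}{3856} \approx -72.104$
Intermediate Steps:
$F = - \frac{11967}{3856}$ ($F = \left(-11967\right) \frac{1}{3856} = - \frac{11967}{3856} \approx -3.1035$)
$P{\left(-69,-165 \right)} + F = -69 - \frac{11967}{3856} = - \frac{278031}{3856}$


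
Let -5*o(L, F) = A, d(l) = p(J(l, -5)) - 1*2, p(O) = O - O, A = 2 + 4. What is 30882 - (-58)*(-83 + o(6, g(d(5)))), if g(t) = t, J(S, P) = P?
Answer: 129992/5 ≈ 25998.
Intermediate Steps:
A = 6
p(O) = 0
d(l) = -2 (d(l) = 0 - 1*2 = 0 - 2 = -2)
o(L, F) = -6/5 (o(L, F) = -1/5*6 = -6/5)
30882 - (-58)*(-83 + o(6, g(d(5)))) = 30882 - (-58)*(-83 - 6/5) = 30882 - (-58)*(-421)/5 = 30882 - 1*24418/5 = 30882 - 24418/5 = 129992/5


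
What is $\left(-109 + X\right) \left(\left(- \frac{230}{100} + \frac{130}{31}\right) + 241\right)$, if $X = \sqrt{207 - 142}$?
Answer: $- \frac{8207373}{310} + \frac{75297 \sqrt{65}}{310} \approx -24517.0$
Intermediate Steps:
$X = \sqrt{65} \approx 8.0623$
$\left(-109 + X\right) \left(\left(- \frac{230}{100} + \frac{130}{31}\right) + 241\right) = \left(-109 + \sqrt{65}\right) \left(\left(- \frac{230}{100} + \frac{130}{31}\right) + 241\right) = \left(-109 + \sqrt{65}\right) \left(\left(\left(-230\right) \frac{1}{100} + 130 \cdot \frac{1}{31}\right) + 241\right) = \left(-109 + \sqrt{65}\right) \left(\left(- \frac{23}{10} + \frac{130}{31}\right) + 241\right) = \left(-109 + \sqrt{65}\right) \left(\frac{587}{310} + 241\right) = \left(-109 + \sqrt{65}\right) \frac{75297}{310} = - \frac{8207373}{310} + \frac{75297 \sqrt{65}}{310}$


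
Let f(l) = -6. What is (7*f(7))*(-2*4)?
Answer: 336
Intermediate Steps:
(7*f(7))*(-2*4) = (7*(-6))*(-2*4) = -42*(-8) = 336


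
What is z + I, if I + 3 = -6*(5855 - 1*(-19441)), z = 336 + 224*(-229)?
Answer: -202739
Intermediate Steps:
z = -50960 (z = 336 - 51296 = -50960)
I = -151779 (I = -3 - 6*(5855 - 1*(-19441)) = -3 - 6*(5855 + 19441) = -3 - 6*25296 = -3 - 151776 = -151779)
z + I = -50960 - 151779 = -202739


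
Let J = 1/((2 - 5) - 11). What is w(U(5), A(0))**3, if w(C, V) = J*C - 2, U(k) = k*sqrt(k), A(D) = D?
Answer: -1159/98 - 12385*sqrt(5)/2744 ≈ -21.919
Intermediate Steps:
J = -1/14 (J = 1/(-3 - 11) = 1/(-14) = -1/14 ≈ -0.071429)
U(k) = k**(3/2)
w(C, V) = -2 - C/14 (w(C, V) = -C/14 - 2 = -2 - C/14)
w(U(5), A(0))**3 = (-2 - 5*sqrt(5)/14)**3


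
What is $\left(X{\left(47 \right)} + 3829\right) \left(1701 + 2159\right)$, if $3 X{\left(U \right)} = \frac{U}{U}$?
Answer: $\frac{44343680}{3} \approx 1.4781 \cdot 10^{7}$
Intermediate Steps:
$X{\left(U \right)} = \frac{1}{3}$ ($X{\left(U \right)} = \frac{U \frac{1}{U}}{3} = \frac{1}{3} \cdot 1 = \frac{1}{3}$)
$\left(X{\left(47 \right)} + 3829\right) \left(1701 + 2159\right) = \left(\frac{1}{3} + 3829\right) \left(1701 + 2159\right) = \frac{11488}{3} \cdot 3860 = \frac{44343680}{3}$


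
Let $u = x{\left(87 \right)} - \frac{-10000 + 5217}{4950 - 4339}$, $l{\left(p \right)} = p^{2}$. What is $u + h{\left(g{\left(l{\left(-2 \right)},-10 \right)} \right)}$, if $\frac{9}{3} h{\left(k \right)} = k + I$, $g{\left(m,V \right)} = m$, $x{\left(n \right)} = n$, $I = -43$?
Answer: $\frac{49997}{611} \approx 81.828$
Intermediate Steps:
$h{\left(k \right)} = - \frac{43}{3} + \frac{k}{3}$ ($h{\left(k \right)} = \frac{k - 43}{3} = \frac{-43 + k}{3} = - \frac{43}{3} + \frac{k}{3}$)
$u = \frac{57940}{611}$ ($u = 87 - \frac{-10000 + 5217}{4950 - 4339} = 87 - - \frac{4783}{611} = 87 + \frac{4783}{611} = \frac{57940}{611} \approx 94.828$)
$u + h{\left(g{\left(l{\left(-2 \right)},-10 \right)} \right)} = \frac{57940}{611} - \left(\frac{43}{3} - \frac{\left(-2\right)^{2}}{3}\right) = \frac{57940}{611} + \left(- \frac{43}{3} + \frac{1}{3} \cdot 4\right) = \frac{57940}{611} + \left(- \frac{43}{3} + \frac{4}{3}\right) = \frac{57940}{611} - 13 = \frac{49997}{611}$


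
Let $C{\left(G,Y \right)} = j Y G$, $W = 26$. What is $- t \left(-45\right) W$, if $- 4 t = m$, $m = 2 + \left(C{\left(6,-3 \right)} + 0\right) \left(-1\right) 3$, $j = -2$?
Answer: $31005$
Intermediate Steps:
$C{\left(G,Y \right)} = - 2 G Y$ ($C{\left(G,Y \right)} = - 2 Y G = - 2 G Y$)
$m = -106$ ($m = 2 + \left(\left(-2\right) 6 \left(-3\right) + 0\right) \left(-1\right) 3 = 2 + \left(36 + 0\right) \left(-1\right) 3 = 2 + 36 \left(-1\right) 3 = 2 - 108 = -106$)
$t = \frac{53}{2}$ ($t = \left(- \frac{1}{4}\right) \left(-106\right) = \frac{53}{2} \approx 26.5$)
$- t \left(-45\right) W = - \frac{53}{2} \left(-45\right) 26 = - \frac{\left(-2385\right) 26}{2} = \left(-1\right) \left(-31005\right) = 31005$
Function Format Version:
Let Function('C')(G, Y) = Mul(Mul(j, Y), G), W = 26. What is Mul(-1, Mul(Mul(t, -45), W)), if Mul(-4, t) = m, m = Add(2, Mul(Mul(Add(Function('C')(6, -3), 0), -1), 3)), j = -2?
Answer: 31005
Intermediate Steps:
Function('C')(G, Y) = Mul(-2, G, Y) (Function('C')(G, Y) = Mul(Mul(-2, Y), G) = Mul(-2, G, Y))
m = -106 (m = Add(2, Mul(Mul(Add(Mul(-2, 6, -3), 0), -1), 3)) = Add(2, Mul(Mul(Add(36, 0), -1), 3)) = Add(2, Mul(Mul(36, -1), 3)) = Add(2, Mul(-36, 3)) = Add(2, -108) = -106)
t = Rational(53, 2) (t = Mul(Rational(-1, 4), -106) = Rational(53, 2) ≈ 26.500)
Mul(-1, Mul(Mul(t, -45), W)) = Mul(-1, Mul(Mul(Rational(53, 2), -45), 26)) = Mul(-1, Mul(Rational(-2385, 2), 26)) = Mul(-1, -31005) = 31005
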